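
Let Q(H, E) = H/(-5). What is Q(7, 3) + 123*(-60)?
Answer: -36907/5 ≈ -7381.4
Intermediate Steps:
Q(H, E) = -H/5 (Q(H, E) = H*(-⅕) = -H/5)
Q(7, 3) + 123*(-60) = -⅕*7 + 123*(-60) = -7/5 - 7380 = -36907/5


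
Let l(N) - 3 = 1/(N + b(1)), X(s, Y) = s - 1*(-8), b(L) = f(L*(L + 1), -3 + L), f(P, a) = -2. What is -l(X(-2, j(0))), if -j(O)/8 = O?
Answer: -13/4 ≈ -3.2500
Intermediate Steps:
b(L) = -2
j(O) = -8*O
X(s, Y) = 8 + s (X(s, Y) = s + 8 = 8 + s)
l(N) = 3 + 1/(-2 + N) (l(N) = 3 + 1/(N - 2) = 3 + 1/(-2 + N))
-l(X(-2, j(0))) = -(-5 + 3*(8 - 2))/(-2 + (8 - 2)) = -(-5 + 3*6)/(-2 + 6) = -(-5 + 18)/4 = -13/4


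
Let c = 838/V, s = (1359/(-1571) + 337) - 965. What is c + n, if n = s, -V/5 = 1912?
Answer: -4723044909/7509380 ≈ -628.95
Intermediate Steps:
V = -9560 (V = -5*1912 = -9560)
s = -987947/1571 (s = (1359*(-1/1571) + 337) - 965 = (-1359/1571 + 337) - 965 = 528068/1571 - 965 = -987947/1571 ≈ -628.87)
n = -987947/1571 ≈ -628.87
c = -419/4780 (c = 838/(-9560) = 838*(-1/9560) = -419/4780 ≈ -0.087657)
c + n = -419/4780 - 987947/1571 = -4723044909/7509380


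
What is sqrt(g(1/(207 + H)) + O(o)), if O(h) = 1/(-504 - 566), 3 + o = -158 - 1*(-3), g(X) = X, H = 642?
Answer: sqrt(200763030)/908430 ≈ 0.015597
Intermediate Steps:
o = -158 (o = -3 + (-158 - 1*(-3)) = -3 + (-158 + 3) = -3 - 155 = -158)
O(h) = -1/1070 (O(h) = 1/(-1070) = -1/1070)
sqrt(g(1/(207 + H)) + O(o)) = sqrt(1/(207 + 642) - 1/1070) = sqrt(1/849 - 1/1070) = sqrt(221/908430) = sqrt(200763030)/908430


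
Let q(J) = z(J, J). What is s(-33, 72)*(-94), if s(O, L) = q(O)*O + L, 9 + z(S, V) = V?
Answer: -137052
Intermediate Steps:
z(S, V) = -9 + V
q(J) = -9 + J
s(O, L) = L + O*(-9 + O) (s(O, L) = (-9 + O)*O + L = O*(-9 + O) + L = L + O*(-9 + O))
s(-33, 72)*(-94) = (72 - 33*(-9 - 33))*(-94) = (72 - 33*(-42))*(-94) = (72 + 1386)*(-94) = 1458*(-94) = -137052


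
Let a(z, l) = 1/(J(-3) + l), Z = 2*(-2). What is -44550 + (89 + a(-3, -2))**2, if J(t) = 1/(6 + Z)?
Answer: -330725/9 ≈ -36747.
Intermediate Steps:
Z = -4
J(t) = 1/2 (J(t) = 1/(6 - 4) = 1/2)
a(z, l) = 1/(1/2 + l)
-44550 + (89 + a(-3, -2))**2 = -44550 + (89 + 2/(1 + 2*(-2)))**2 = -44550 + (89 + 2/(1 - 4))**2 = -44550 + (89 + 2/(-3))**2 = -44550 + (89 + 2*(-1/3))**2 = -44550 + (89 - 2/3)**2 = -44550 + (265/3)**2 = -44550 + 70225/9 = -330725/9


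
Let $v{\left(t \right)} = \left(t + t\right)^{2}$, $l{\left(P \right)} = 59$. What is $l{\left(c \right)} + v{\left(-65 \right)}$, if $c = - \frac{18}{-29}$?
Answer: $16959$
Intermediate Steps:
$c = \frac{18}{29}$ ($c = \left(-18\right) \left(- \frac{1}{29}\right) = \frac{18}{29} \approx 0.62069$)
$v{\left(t \right)} = 4 t^{2}$ ($v{\left(t \right)} = \left(2 t\right)^{2} = 4 t^{2}$)
$l{\left(c \right)} + v{\left(-65 \right)} = 59 + 4 \left(-65\right)^{2} = 59 + 4 \cdot 4225 = 59 + 16900 = 16959$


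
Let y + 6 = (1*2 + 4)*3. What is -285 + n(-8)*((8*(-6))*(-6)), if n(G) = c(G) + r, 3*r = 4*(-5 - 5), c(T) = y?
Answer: -669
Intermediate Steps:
y = 12 (y = -6 + (1*2 + 4)*3 = -6 + (2 + 4)*3 = -6 + 6*3 = -6 + 18 = 12)
c(T) = 12
r = -40/3 (r = (4*(-5 - 5))/3 = (4*(-10))/3 = (⅓)*(-40) = -40/3 ≈ -13.333)
n(G) = -4/3 (n(G) = 12 - 40/3 = -4/3)
-285 + n(-8)*((8*(-6))*(-6)) = -285 - 4*8*(-6)*(-6)/3 = -285 - (-64)*(-6) = -285 - 4/3*288 = -285 - 384 = -669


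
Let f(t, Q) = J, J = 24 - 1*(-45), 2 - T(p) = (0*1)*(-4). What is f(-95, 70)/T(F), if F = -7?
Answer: 69/2 ≈ 34.500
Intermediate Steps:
T(p) = 2 (T(p) = 2 - 0*1*(-4) = 2 - 0*(-4) = 2 - 1*0 = 2 + 0 = 2)
J = 69 (J = 24 + 45 = 69)
f(t, Q) = 69
f(-95, 70)/T(F) = 69/2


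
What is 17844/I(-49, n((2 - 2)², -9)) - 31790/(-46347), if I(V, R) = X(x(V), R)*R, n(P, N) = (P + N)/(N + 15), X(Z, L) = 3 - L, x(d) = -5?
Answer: -367467238/139041 ≈ -2642.9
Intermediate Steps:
n(P, N) = (N + P)/(15 + N)
I(V, R) = R*(3 - R) (I(V, R) = (3 - R)*R = R*(3 - R))
17844/I(-49, n((2 - 2)², -9)) - 31790/(-46347) = 17844/((((-9 + (2 - 2)²)/(15 - 9))*(3 - (-9 + (2 - 2)²)/(15 - 9)))) - 31790/(-46347) = 17844/((((-9 + 0²)/6)*(3 - (-9 + 0²)/6))) - 31790*(-1/46347) = 17844/((((-9 + 0)/6)*(3 - (-9 + 0)/6))) + 31790/46347 = 17844/((((⅙)*(-9))*(3 - (-9)/6))) + 31790/46347 = 17844/((-3*(3 - 1*(-3/2))/2)) + 31790/46347 = 17844/((-3*(3 + 3/2)/2)) + 31790/46347 = 17844/((-3/2*9/2)) + 31790/46347 = 17844/(-27/4) + 31790/46347 = 17844*(-4/27) + 31790/46347 = -23792/9 + 31790/46347 = -367467238/139041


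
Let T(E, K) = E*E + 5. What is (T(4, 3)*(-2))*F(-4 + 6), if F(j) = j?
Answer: -84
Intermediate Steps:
T(E, K) = 5 + E**2 (T(E, K) = E**2 + 5 = 5 + E**2)
(T(4, 3)*(-2))*F(-4 + 6) = ((5 + 4**2)*(-2))*(-4 + 6) = ((5 + 16)*(-2))*2 = (21*(-2))*2 = -42*2 = -84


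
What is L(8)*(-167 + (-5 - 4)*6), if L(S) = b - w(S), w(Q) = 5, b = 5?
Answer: 0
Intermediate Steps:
L(S) = 0 (L(S) = 5 - 1*5 = 5 - 5 = 0)
L(8)*(-167 + (-5 - 4)*6) = 0*(-167 + (-5 - 4)*6) = 0*(-167 - 9*6) = 0*(-167 - 54) = 0*(-221) = 0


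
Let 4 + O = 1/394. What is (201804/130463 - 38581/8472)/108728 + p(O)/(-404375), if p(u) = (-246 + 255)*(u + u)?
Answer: 57548398201766311/382935141604224436800 ≈ 0.00015028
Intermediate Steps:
O = -1575/394 (O = -4 + 1/394 = -1575/394 ≈ -3.9975)
p(u) = 18*u (p(u) = 9*(2*u) = 18*u)
(201804/130463 - 38581/8472)/108728 + p(O)/(-404375) = (201804/130463 - 38581/8472)/108728 + (18*(-1575/394))/(-404375) = (201804*(1/130463) - 38581*1/8472)*(1/108728) - 14175/197*(-1/404375) = (201804/130463 - 38581/8472)*(1/108728) + 567/3186475 = -3323709515/1105282536*1/108728 + 567/3186475 = -3323709515/120175159574208 + 567/3186475 = 57548398201766311/382935141604224436800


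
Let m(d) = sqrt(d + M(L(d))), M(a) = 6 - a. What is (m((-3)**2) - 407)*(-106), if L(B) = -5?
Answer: 43142 - 212*sqrt(5) ≈ 42668.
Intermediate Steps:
m(d) = sqrt(11 + d) (m(d) = sqrt(d + (6 - 1*(-5))) = sqrt(d + (6 + 5)) = sqrt(d + 11) = sqrt(11 + d))
(m((-3)**2) - 407)*(-106) = (sqrt(11 + (-3)**2) - 407)*(-106) = (sqrt(11 + 9) - 407)*(-106) = (sqrt(20) - 407)*(-106) = (2*sqrt(5) - 407)*(-106) = (-407 + 2*sqrt(5))*(-106) = 43142 - 212*sqrt(5)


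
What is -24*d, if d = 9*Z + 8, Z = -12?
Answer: 2400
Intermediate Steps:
d = -100 (d = 9*(-12) + 8 = -108 + 8 = -100)
-24*d = -24*(-100) = 2400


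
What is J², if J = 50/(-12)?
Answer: 625/36 ≈ 17.361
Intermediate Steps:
J = -25/6 (J = 50*(-1/12) = -25/6 ≈ -4.1667)
J² = (-25/6)² = 625/36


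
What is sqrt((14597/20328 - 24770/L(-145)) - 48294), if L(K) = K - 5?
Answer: I*sqrt(1027266454830)/4620 ≈ 219.38*I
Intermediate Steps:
L(K) = -5 + K
sqrt((14597/20328 - 24770/L(-145)) - 48294) = sqrt((14597/20328 - 24770/(-5 - 145)) - 48294) = sqrt((14597*(1/20328) - 24770/(-150)) - 48294) = sqrt((1327/1848 - 24770*(-1/150)) - 48294) = sqrt((1327/1848 + 2477/15) - 48294) = sqrt(1532467/9240 - 48294) = sqrt(-444704093/9240) = I*sqrt(1027266454830)/4620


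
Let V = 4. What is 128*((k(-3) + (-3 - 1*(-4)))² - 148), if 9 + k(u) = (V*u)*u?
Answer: 81408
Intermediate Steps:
k(u) = -9 + 4*u² (k(u) = -9 + (4*u)*u = -9 + 4*u²)
128*((k(-3) + (-3 - 1*(-4)))² - 148) = 128*(((-9 + 4*(-3)²) + (-3 - 1*(-4)))² - 148) = 128*(((-9 + 4*9) + (-3 + 4))² - 148) = 128*(((-9 + 36) + 1)² - 148) = 128*((27 + 1)² - 148) = 128*(28² - 148) = 128*(784 - 148) = 128*636 = 81408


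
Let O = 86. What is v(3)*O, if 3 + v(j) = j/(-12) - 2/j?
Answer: -2021/6 ≈ -336.83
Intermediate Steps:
v(j) = -3 - 2/j - j/12 (v(j) = -3 + (j/(-12) - 2/j) = -3 + (j*(-1/12) - 2/j) = -3 + (-j/12 - 2/j) = -3 + (-2/j - j/12) = -3 - 2/j - j/12)
v(3)*O = (-3 - 2/3 - 1/12*3)*86 = (-3 - 2*⅓ - ¼)*86 = (-3 - ⅔ - ¼)*86 = -47/12*86 = -2021/6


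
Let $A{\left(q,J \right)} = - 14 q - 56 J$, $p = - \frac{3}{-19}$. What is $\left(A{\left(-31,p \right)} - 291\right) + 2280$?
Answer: $\frac{45869}{19} \approx 2414.2$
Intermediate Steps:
$p = \frac{3}{19}$ ($p = \left(-3\right) \left(- \frac{1}{19}\right) = \frac{3}{19} \approx 0.15789$)
$A{\left(q,J \right)} = - 56 J - 14 q$
$\left(A{\left(-31,p \right)} - 291\right) + 2280 = \left(\left(\left(-56\right) \frac{3}{19} - -434\right) - 291\right) + 2280 = \left(\left(- \frac{168}{19} + 434\right) - 291\right) + 2280 = \left(\frac{8078}{19} - 291\right) + 2280 = \frac{2549}{19} + 2280 = \frac{45869}{19}$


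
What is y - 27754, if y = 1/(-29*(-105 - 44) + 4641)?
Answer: -248731347/8962 ≈ -27754.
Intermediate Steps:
y = 1/8962 (y = 1/(-29*(-149) + 4641) = 1/(4321 + 4641) = 1/8962 ≈ 0.00011158)
y - 27754 = 1/8962 - 27754 = -248731347/8962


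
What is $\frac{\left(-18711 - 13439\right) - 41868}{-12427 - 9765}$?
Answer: $\frac{37009}{11096} \approx 3.3353$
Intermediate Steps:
$\frac{\left(-18711 - 13439\right) - 41868}{-12427 - 9765} = \frac{\left(-18711 - 13439\right) - 41868}{-22192} = \left(-32150 - 41868\right) \left(- \frac{1}{22192}\right) = \left(-74018\right) \left(- \frac{1}{22192}\right) = \frac{37009}{11096}$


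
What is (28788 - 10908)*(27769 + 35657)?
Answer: 1134056880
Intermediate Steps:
(28788 - 10908)*(27769 + 35657) = 17880*63426 = 1134056880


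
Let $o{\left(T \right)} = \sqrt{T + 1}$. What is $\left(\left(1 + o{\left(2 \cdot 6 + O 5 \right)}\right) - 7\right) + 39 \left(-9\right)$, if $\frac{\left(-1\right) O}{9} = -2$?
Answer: $-357 + \sqrt{103} \approx -346.85$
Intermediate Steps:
$O = 18$ ($O = \left(-9\right) \left(-2\right) = 18$)
$o{\left(T \right)} = \sqrt{1 + T}$
$\left(\left(1 + o{\left(2 \cdot 6 + O 5 \right)}\right) - 7\right) + 39 \left(-9\right) = \left(\left(1 + \sqrt{1 + \left(2 \cdot 6 + 18 \cdot 5\right)}\right) - 7\right) + 39 \left(-9\right) = \left(\left(1 + \sqrt{1 + \left(12 + 90\right)}\right) - 7\right) - 351 = \left(\left(1 + \sqrt{1 + 102}\right) - 7\right) - 351 = \left(\left(1 + \sqrt{103}\right) - 7\right) - 351 = \left(-6 + \sqrt{103}\right) - 351 = -357 + \sqrt{103}$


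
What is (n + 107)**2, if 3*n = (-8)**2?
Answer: 148225/9 ≈ 16469.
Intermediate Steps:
n = 64/3 (n = (1/3)*(-8)**2 = (1/3)*64 = 64/3 ≈ 21.333)
(n + 107)**2 = (64/3 + 107)**2 = (385/3)**2 = 148225/9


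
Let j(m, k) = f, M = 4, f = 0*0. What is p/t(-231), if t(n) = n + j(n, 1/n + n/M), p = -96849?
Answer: 32283/77 ≈ 419.26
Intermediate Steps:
f = 0
j(m, k) = 0
t(n) = n (t(n) = n + 0 = n)
p/t(-231) = -96849/(-231) = -96849*(-1/231) = 32283/77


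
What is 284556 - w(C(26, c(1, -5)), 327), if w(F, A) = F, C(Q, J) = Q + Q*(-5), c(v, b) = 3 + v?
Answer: 284660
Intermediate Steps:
C(Q, J) = -4*Q (C(Q, J) = Q - 5*Q = -4*Q)
284556 - w(C(26, c(1, -5)), 327) = 284556 - (-4)*26 = 284556 - 1*(-104) = 284556 + 104 = 284660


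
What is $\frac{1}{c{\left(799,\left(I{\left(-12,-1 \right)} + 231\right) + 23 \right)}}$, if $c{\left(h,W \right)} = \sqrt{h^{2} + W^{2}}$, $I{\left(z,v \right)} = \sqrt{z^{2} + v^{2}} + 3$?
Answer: $\frac{1}{\sqrt{704595 + 514 \sqrt{145}}} \approx 0.0011861$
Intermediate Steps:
$I{\left(z,v \right)} = 3 + \sqrt{v^{2} + z^{2}}$ ($I{\left(z,v \right)} = \sqrt{v^{2} + z^{2}} + 3 = 3 + \sqrt{v^{2} + z^{2}}$)
$c{\left(h,W \right)} = \sqrt{W^{2} + h^{2}}$
$\frac{1}{c{\left(799,\left(I{\left(-12,-1 \right)} + 231\right) + 23 \right)}} = \frac{1}{\sqrt{\left(\left(\left(3 + \sqrt{\left(-1\right)^{2} + \left(-12\right)^{2}}\right) + 231\right) + 23\right)^{2} + 799^{2}}} = \frac{1}{\sqrt{\left(\left(\left(3 + \sqrt{1 + 144}\right) + 231\right) + 23\right)^{2} + 638401}} = \frac{1}{\sqrt{\left(\left(\left(3 + \sqrt{145}\right) + 231\right) + 23\right)^{2} + 638401}} = \frac{1}{\sqrt{\left(\left(234 + \sqrt{145}\right) + 23\right)^{2} + 638401}} = \frac{1}{\sqrt{\left(257 + \sqrt{145}\right)^{2} + 638401}} = \frac{1}{\sqrt{638401 + \left(257 + \sqrt{145}\right)^{2}}}$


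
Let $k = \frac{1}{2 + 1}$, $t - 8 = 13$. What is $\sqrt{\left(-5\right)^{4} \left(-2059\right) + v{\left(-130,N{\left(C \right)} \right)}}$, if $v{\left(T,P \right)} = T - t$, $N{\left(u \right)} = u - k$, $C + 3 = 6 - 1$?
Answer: $i \sqrt{1287026} \approx 1134.5 i$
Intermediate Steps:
$t = 21$ ($t = 8 + 13 = 21$)
$C = 2$ ($C = -3 + \left(6 - 1\right) = -3 + 5 = 2$)
$k = \frac{1}{3} \approx 0.33333$
$N{\left(u \right)} = - \frac{1}{3} + u$ ($N{\left(u \right)} = u - \frac{1}{3} = - \frac{1}{3} + u$)
$v{\left(T,P \right)} = -21 + T$ ($v{\left(T,P \right)} = T - 21 = -21 + T$)
$\sqrt{\left(-5\right)^{4} \left(-2059\right) + v{\left(-130,N{\left(C \right)} \right)}} = \sqrt{\left(-5\right)^{4} \left(-2059\right) - 151} = \sqrt{625 \left(-2059\right) - 151} = \sqrt{-1286875 - 151} = \sqrt{-1287026} = i \sqrt{1287026}$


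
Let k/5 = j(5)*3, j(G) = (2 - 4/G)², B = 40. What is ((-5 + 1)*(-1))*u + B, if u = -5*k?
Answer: -392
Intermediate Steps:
k = 108/5 (k = 5*((4*(-2 + 5)²/5²)*3) = 5*((4*(1/25)*3²)*3) = 5*((4*(1/25)*9)*3) = 5*((36/25)*3) = 5*(108/25) = 108/5 ≈ 21.600)
u = -108 (u = -5*108/5 = -108)
((-5 + 1)*(-1))*u + B = ((-5 + 1)*(-1))*(-108) + 40 = -4*(-1)*(-108) + 40 = 4*(-108) + 40 = -432 + 40 = -392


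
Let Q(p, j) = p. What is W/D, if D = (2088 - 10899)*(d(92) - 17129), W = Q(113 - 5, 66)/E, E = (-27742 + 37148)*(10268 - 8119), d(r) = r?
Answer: 2/56190895672527 ≈ 3.5593e-14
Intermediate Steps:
E = 20213494 (E = 9406*2149 = 20213494)
W = 54/10106747 (W = (113 - 5)/20213494 = 108*(1/20213494) = 54/10106747 ≈ 5.3430e-6)
D = 150113007 (D = (2088 - 10899)*(92 - 17129) = -8811*(-17037) = 150113007)
W/D = (54/10106747)/150113007 = (54/10106747)*(1/150113007) = 2/56190895672527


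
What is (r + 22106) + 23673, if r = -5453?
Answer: 40326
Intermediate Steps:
(r + 22106) + 23673 = (-5453 + 22106) + 23673 = 16653 + 23673 = 40326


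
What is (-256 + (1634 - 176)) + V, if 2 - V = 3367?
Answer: -2163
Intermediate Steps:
V = -3365 (V = 2 - 1*3367 = 2 - 3367 = -3365)
(-256 + (1634 - 176)) + V = (-256 + (1634 - 176)) - 3365 = (-256 + 1458) - 3365 = 1202 - 3365 = -2163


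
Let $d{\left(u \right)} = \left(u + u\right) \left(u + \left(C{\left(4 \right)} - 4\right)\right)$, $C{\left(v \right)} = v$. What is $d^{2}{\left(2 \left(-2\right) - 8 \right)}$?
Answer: $82944$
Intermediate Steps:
$d{\left(u \right)} = 2 u^{2}$ ($d{\left(u \right)} = \left(u + u\right) \left(u + \left(4 - 4\right)\right) = 2 u \left(u + \left(4 - 4\right)\right) = 2 u \left(u + 0\right) = 2 u u = 2 u^{2}$)
$d^{2}{\left(2 \left(-2\right) - 8 \right)} = \left(2 \left(2 \left(-2\right) - 8\right)^{2}\right)^{2} = \left(2 \left(-4 - 8\right)^{2}\right)^{2} = \left(2 \left(-12\right)^{2}\right)^{2} = \left(2 \cdot 144\right)^{2} = 288^{2} = 82944$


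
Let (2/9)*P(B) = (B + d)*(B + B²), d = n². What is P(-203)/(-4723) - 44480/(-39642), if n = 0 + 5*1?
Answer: 651141760246/93614583 ≈ 6955.6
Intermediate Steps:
n = 5 (n = 0 + 5 = 5)
d = 25 (d = 5² = 25)
P(B) = 9*(25 + B)*(B + B²)/2 (P(B) = 9*((B + 25)*(B + B²))/2 = 9*((25 + B)*(B + B²))/2 = 9*(25 + B)*(B + B²)/2)
P(-203)/(-4723) - 44480/(-39642) = ((9/2)*(-203)*(25 + (-203)² + 26*(-203)))/(-4723) - 44480/(-39642) = ((9/2)*(-203)*(25 + 41209 - 5278))*(-1/4723) - 44480*(-1/39642) = ((9/2)*(-203)*35956)*(-1/4723) + 22240/19821 = -32845806*(-1/4723) + 22240/19821 = 32845806/4723 + 22240/19821 = 651141760246/93614583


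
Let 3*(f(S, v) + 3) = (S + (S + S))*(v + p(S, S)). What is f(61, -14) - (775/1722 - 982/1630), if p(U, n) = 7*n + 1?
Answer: 35438224807/1403430 ≈ 25251.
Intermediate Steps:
p(U, n) = 1 + 7*n
f(S, v) = -3 + S*(1 + v + 7*S) (f(S, v) = -3 + ((S + (S + S))*(v + (1 + 7*S)))/3 = -3 + ((S + 2*S)*(1 + v + 7*S))/3 = -3 + ((3*S)*(1 + v + 7*S))/3 = -3 + (3*S*(1 + v + 7*S))/3 = -3 + S*(1 + v + 7*S))
f(61, -14) - (775/1722 - 982/1630) = (-3 + 61*(-14) + 61*(1 + 7*61)) - (775/1722 - 982/1630) = (-3 - 854 + 61*(1 + 427)) - (775*(1/1722) - 982*1/1630) = (-3 - 854 + 61*428) - (775/1722 - 491/815) = (-3 - 854 + 26108) - 1*(-213877/1403430) = 25251 + 213877/1403430 = 35438224807/1403430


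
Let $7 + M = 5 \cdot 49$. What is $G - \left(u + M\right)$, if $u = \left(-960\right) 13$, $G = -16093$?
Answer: $-3851$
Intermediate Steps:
$M = 238$ ($M = -7 + 5 \cdot 49 = -7 + 245 = 238$)
$u = -12480$
$G - \left(u + M\right) = -16093 - \left(-12480 + 238\right) = -16093 - -12242 = -16093 + 12242 = -3851$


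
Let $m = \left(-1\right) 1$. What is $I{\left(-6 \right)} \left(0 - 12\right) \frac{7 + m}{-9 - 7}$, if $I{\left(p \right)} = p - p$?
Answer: $0$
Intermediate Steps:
$m = -1$
$I{\left(p \right)} = 0$
$I{\left(-6 \right)} \left(0 - 12\right) \frac{7 + m}{-9 - 7} = 0 \left(0 - 12\right) \frac{7 - 1}{-9 - 7} = 0 \left(0 - 12\right) \frac{6}{-16} = 0 \left(-12\right) 6 \left(- \frac{1}{16}\right) = 0 \left(- \frac{3}{8}\right) = 0$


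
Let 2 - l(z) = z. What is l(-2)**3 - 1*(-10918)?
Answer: 10982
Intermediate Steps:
l(z) = 2 - z
l(-2)**3 - 1*(-10918) = (2 - 1*(-2))**3 - 1*(-10918) = (2 + 2)**3 + 10918 = 4**3 + 10918 = 64 + 10918 = 10982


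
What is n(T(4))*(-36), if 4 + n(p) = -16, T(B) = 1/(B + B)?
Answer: 720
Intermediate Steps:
T(B) = 1/(2*B)
n(p) = -20 (n(p) = -4 - 16 = -20)
n(T(4))*(-36) = -20*(-36) = 720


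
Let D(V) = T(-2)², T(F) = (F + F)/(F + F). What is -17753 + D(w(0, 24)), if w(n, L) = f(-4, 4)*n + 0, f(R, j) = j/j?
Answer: -17752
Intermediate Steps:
f(R, j) = 1
T(F) = 1 (T(F) = (2*F)/((2*F)) = (2*F)*(1/(2*F)) = 1)
w(n, L) = n (w(n, L) = 1*n + 0 = n + 0 = n)
D(V) = 1 (D(V) = 1² = 1)
-17753 + D(w(0, 24)) = -17753 + 1 = -17752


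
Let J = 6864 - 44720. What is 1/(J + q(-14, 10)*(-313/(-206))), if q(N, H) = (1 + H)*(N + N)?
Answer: -103/3947370 ≈ -2.6093e-5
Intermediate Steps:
q(N, H) = 2*N*(1 + H) (q(N, H) = (1 + H)*(2*N) = 2*N*(1 + H))
J = -37856
1/(J + q(-14, 10)*(-313/(-206))) = 1/(-37856 + (2*(-14)*(1 + 10))*(-313/(-206))) = 1/(-37856 + (2*(-14)*11)*(-313*(-1/206))) = 1/(-37856 - 308*313/206) = 1/(-37856 - 48202/103) = 1/(-3947370/103) = -103/3947370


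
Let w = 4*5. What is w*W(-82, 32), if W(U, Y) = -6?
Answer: -120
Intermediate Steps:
w = 20
w*W(-82, 32) = 20*(-6) = -120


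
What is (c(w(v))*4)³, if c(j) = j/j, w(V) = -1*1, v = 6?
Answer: 64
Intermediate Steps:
w(V) = -1
c(j) = 1
(c(w(v))*4)³ = (1*4)³ = 4³ = 64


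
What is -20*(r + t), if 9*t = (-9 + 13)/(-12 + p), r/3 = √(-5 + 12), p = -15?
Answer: 80/243 - 60*√7 ≈ -158.42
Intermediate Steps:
r = 3*√7 (r = 3*√(-5 + 12) = 3*√7 ≈ 7.9373)
t = -4/243 (t = ((-9 + 13)/(-12 - 15))/9 = (4/(-27))/9 = (4*(-1/27))/9 = (⅑)*(-4/27) = -4/243 ≈ -0.016461)
-20*(r + t) = -20*(3*√7 - 4/243) = -20*(-4/243 + 3*√7) = 80/243 - 60*√7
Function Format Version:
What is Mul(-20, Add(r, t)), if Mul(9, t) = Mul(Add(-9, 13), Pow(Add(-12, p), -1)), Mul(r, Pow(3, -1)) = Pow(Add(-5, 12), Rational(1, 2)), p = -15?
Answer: Add(Rational(80, 243), Mul(-60, Pow(7, Rational(1, 2)))) ≈ -158.42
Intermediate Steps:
r = Mul(3, Pow(7, Rational(1, 2))) (r = Mul(3, Pow(Add(-5, 12), Rational(1, 2))) = Mul(3, Pow(7, Rational(1, 2))) ≈ 7.9373)
t = Rational(-4, 243) (t = Mul(Rational(1, 9), Mul(Add(-9, 13), Pow(Add(-12, -15), -1))) = Mul(Rational(1, 9), Mul(4, Pow(-27, -1))) = Mul(Rational(1, 9), Mul(4, Rational(-1, 27))) = Mul(Rational(1, 9), Rational(-4, 27)) = Rational(-4, 243) ≈ -0.016461)
Mul(-20, Add(r, t)) = Mul(-20, Add(Mul(3, Pow(7, Rational(1, 2))), Rational(-4, 243))) = Mul(-20, Add(Rational(-4, 243), Mul(3, Pow(7, Rational(1, 2))))) = Add(Rational(80, 243), Mul(-60, Pow(7, Rational(1, 2))))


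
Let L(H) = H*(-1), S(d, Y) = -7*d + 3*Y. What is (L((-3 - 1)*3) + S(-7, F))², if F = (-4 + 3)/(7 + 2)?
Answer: 33124/9 ≈ 3680.4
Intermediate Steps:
F = -⅑ (F = -1/9 = -1*⅑ = -⅑ ≈ -0.11111)
L(H) = -H
(L((-3 - 1)*3) + S(-7, F))² = (-(-3 - 1)*3 + (-7*(-7) + 3*(-⅑)))² = (-(-4)*3 + (49 - ⅓))² = (-1*(-12) + 146/3)² = (12 + 146/3)² = (182/3)² = 33124/9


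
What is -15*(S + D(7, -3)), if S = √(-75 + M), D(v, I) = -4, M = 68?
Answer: 60 - 15*I*√7 ≈ 60.0 - 39.686*I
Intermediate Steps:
S = I*√7 (S = √(-75 + 68) = √(-7) = I*√7 ≈ 2.6458*I)
-15*(S + D(7, -3)) = -15*(I*√7 - 4) = -15*(-4 + I*√7) = 60 - 15*I*√7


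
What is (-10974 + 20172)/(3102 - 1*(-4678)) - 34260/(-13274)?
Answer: 97159263/25817930 ≈ 3.7632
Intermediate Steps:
(-10974 + 20172)/(3102 - 1*(-4678)) - 34260/(-13274) = 9198/(3102 + 4678) - 34260*(-1/13274) = 9198/7780 + 17130/6637 = 9198*(1/7780) + 17130/6637 = 4599/3890 + 17130/6637 = 97159263/25817930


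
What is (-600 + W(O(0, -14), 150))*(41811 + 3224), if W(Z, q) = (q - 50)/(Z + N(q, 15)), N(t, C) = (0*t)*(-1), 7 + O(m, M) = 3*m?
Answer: -193650500/7 ≈ -2.7664e+7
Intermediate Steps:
O(m, M) = -7 + 3*m
N(t, C) = 0 (N(t, C) = 0*(-1) = 0)
W(Z, q) = (-50 + q)/Z (W(Z, q) = (q - 50)/(Z + 0) = (-50 + q)/Z)
(-600 + W(O(0, -14), 150))*(41811 + 3224) = (-600 + (-50 + 150)/(-7 + 3*0))*(41811 + 3224) = (-600 + 100/(-7 + 0))*45035 = (-600 + 100/(-7))*45035 = (-600 - ⅐*100)*45035 = (-600 - 100/7)*45035 = -4300/7*45035 = -193650500/7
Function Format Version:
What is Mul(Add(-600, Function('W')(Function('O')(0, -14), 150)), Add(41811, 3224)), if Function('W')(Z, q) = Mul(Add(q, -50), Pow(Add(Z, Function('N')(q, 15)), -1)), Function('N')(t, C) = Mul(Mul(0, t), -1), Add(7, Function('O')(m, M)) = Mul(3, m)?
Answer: Rational(-193650500, 7) ≈ -2.7664e+7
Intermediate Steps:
Function('O')(m, M) = Add(-7, Mul(3, m))
Function('N')(t, C) = 0 (Function('N')(t, C) = Mul(0, -1) = 0)
Function('W')(Z, q) = Mul(Pow(Z, -1), Add(-50, q)) (Function('W')(Z, q) = Mul(Add(q, -50), Pow(Add(Z, 0), -1)) = Mul(Add(-50, q), Pow(Z, -1)) = Mul(Pow(Z, -1), Add(-50, q)))
Mul(Add(-600, Function('W')(Function('O')(0, -14), 150)), Add(41811, 3224)) = Mul(Add(-600, Mul(Pow(Add(-7, Mul(3, 0)), -1), Add(-50, 150))), Add(41811, 3224)) = Mul(Add(-600, Mul(Pow(Add(-7, 0), -1), 100)), 45035) = Mul(Add(-600, Mul(Pow(-7, -1), 100)), 45035) = Mul(Add(-600, Mul(Rational(-1, 7), 100)), 45035) = Mul(Add(-600, Rational(-100, 7)), 45035) = Mul(Rational(-4300, 7), 45035) = Rational(-193650500, 7)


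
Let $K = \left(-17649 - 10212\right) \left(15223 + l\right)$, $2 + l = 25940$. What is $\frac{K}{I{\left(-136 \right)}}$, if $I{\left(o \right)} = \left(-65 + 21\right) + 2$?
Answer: $\frac{382262207}{14} \approx 2.7304 \cdot 10^{7}$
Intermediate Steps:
$l = 25938$ ($l = -2 + 25940 = 25938$)
$I{\left(o \right)} = -42$ ($I{\left(o \right)} = -44 + 2 = -42$)
$K = -1146786621$ ($K = \left(-17649 - 10212\right) \left(15223 + 25938\right) = \left(-27861\right) 41161 = -1146786621$)
$\frac{K}{I{\left(-136 \right)}} = - \frac{1146786621}{-42} = \left(-1146786621\right) \left(- \frac{1}{42}\right) = \frac{382262207}{14}$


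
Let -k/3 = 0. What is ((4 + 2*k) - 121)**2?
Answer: 13689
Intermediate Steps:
k = 0 (k = -3*0 = 0)
((4 + 2*k) - 121)**2 = ((4 + 2*0) - 121)**2 = ((4 + 0) - 121)**2 = (4 - 121)**2 = (-117)**2 = 13689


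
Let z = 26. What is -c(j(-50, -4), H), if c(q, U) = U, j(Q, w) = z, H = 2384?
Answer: -2384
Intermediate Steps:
j(Q, w) = 26
-c(j(-50, -4), H) = -1*2384 = -2384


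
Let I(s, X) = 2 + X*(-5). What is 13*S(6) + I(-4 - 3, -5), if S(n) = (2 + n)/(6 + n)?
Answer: 107/3 ≈ 35.667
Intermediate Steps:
S(n) = (2 + n)/(6 + n)
I(s, X) = 2 - 5*X
13*S(6) + I(-4 - 3, -5) = 13*((2 + 6)/(6 + 6)) + (2 - 5*(-5)) = 13*(8/12) + (2 + 25) = 13*((1/12)*8) + 27 = 13*(2/3) + 27 = 26/3 + 27 = 107/3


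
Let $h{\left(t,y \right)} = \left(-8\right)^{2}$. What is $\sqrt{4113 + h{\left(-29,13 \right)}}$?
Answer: $\sqrt{4177} \approx 64.63$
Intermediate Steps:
$h{\left(t,y \right)} = 64$
$\sqrt{4113 + h{\left(-29,13 \right)}} = \sqrt{4113 + 64} = \sqrt{4177}$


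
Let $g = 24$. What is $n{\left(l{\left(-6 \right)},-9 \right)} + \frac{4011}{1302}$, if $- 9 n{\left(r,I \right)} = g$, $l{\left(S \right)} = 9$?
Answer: $\frac{77}{186} \approx 0.41398$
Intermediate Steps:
$n{\left(r,I \right)} = - \frac{8}{3}$ ($n{\left(r,I \right)} = \left(- \frac{1}{9}\right) 24 = - \frac{8}{3}$)
$n{\left(l{\left(-6 \right)},-9 \right)} + \frac{4011}{1302} = - \frac{8}{3} + \frac{4011}{1302} = - \frac{8}{3} + 4011 \cdot \frac{1}{1302} = - \frac{8}{3} + \frac{191}{62} = \frac{77}{186}$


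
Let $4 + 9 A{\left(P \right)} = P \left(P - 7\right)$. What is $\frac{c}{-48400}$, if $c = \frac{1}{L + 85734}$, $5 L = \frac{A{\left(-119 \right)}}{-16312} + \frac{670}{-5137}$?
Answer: $- \frac{8569917}{35561070691226300} \approx -2.4099 \cdot 10^{-10}$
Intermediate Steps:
$A{\left(P \right)} = - \frac{4}{9} + \frac{P \left(-7 + P\right)}{9}$ ($A{\left(P \right)} = - \frac{4}{9} + \frac{P \left(P - 7\right)}{9} = - \frac{4}{9} + \frac{P \left(-7 + P\right)}{9}$)
$L = - \frac{17536499}{377076348}$ ($L = \frac{\frac{- \frac{4}{9} - - \frac{833}{9} + \frac{\left(-119\right)^{2}}{9}}{-16312} + \frac{670}{-5137}}{5} = \frac{\left(- \frac{4}{9} + \frac{833}{9} + \frac{1}{9} \cdot 14161\right) \left(- \frac{1}{16312}\right) + 670 \left(- \frac{1}{5137}\right)}{5} = \frac{\left(- \frac{4}{9} + \frac{833}{9} + \frac{14161}{9}\right) \left(- \frac{1}{16312}\right) - \frac{670}{5137}}{5} = \frac{\frac{14990}{9} \left(- \frac{1}{16312}\right) - \frac{670}{5137}}{5} = \frac{- \frac{7495}{73404} - \frac{670}{5137}}{5} = \frac{1}{5} \left(- \frac{87682495}{377076348}\right) = - \frac{17536499}{377076348} \approx -0.046506$)
$c = \frac{377076348}{32328246082933}$ ($c = \frac{1}{- \frac{17536499}{377076348} + 85734} = \frac{1}{\frac{32328246082933}{377076348}} = \frac{377076348}{32328246082933} \approx 1.1664 \cdot 10^{-5}$)
$\frac{c}{-48400} = \frac{377076348}{32328246082933 \left(-48400\right)} = \frac{377076348}{32328246082933} \left(- \frac{1}{48400}\right) = - \frac{8569917}{35561070691226300}$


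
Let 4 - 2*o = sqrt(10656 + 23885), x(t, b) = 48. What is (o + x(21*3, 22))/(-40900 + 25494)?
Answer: -25/7703 + sqrt(34541)/30812 ≈ 0.0027863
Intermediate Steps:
o = 2 - sqrt(34541)/2 (o = 2 - sqrt(10656 + 23885)/2 = 2 - sqrt(34541)/2 ≈ -90.926)
(o + x(21*3, 22))/(-40900 + 25494) = ((2 - sqrt(34541)/2) + 48)/(-40900 + 25494) = (50 - sqrt(34541)/2)/(-15406) = (50 - sqrt(34541)/2)*(-1/15406) = -25/7703 + sqrt(34541)/30812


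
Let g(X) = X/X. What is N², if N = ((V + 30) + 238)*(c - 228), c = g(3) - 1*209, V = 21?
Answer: 15877008016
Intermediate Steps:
g(X) = 1
c = -208 (c = 1 - 1*209 = 1 - 209 = -208)
N = -126004 (N = ((21 + 30) + 238)*(-208 - 228) = (51 + 238)*(-436) = 289*(-436) = -126004)
N² = (-126004)² = 15877008016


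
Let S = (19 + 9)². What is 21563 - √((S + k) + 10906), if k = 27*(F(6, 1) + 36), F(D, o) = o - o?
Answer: 21563 - √12662 ≈ 21450.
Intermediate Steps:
F(D, o) = 0
S = 784 (S = 28² = 784)
k = 972 (k = 27*(0 + 36) = 27*36 = 972)
21563 - √((S + k) + 10906) = 21563 - √((784 + 972) + 10906) = 21563 - √(1756 + 10906) = 21563 - √12662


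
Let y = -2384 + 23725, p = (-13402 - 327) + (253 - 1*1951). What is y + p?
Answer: 5914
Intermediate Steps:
p = -15427 (p = -13729 + (253 - 1951) = -13729 - 1698 = -15427)
y = 21341
y + p = 21341 - 15427 = 5914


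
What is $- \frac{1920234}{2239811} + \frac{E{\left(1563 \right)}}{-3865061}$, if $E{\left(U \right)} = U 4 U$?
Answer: $- \frac{29308976899710}{8657006143471} \approx -3.3856$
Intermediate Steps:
$E{\left(U \right)} = 4 U^{2}$ ($E{\left(U \right)} = 4 U U = 4 U^{2}$)
$- \frac{1920234}{2239811} + \frac{E{\left(1563 \right)}}{-3865061} = - \frac{1920234}{2239811} + \frac{4 \cdot 1563^{2}}{-3865061} = \left(-1920234\right) \frac{1}{2239811} + 4 \cdot 2442969 \left(- \frac{1}{3865061}\right) = - \frac{1920234}{2239811} + 9771876 \left(- \frac{1}{3865061}\right) = - \frac{1920234}{2239811} - \frac{9771876}{3865061} = - \frac{29308976899710}{8657006143471}$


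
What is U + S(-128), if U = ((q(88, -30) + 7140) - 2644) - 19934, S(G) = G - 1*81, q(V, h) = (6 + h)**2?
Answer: -15071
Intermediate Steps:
S(G) = -81 + G (S(G) = G - 81 = -81 + G)
U = -14862 (U = (((6 - 30)**2 + 7140) - 2644) - 19934 = (((-24)**2 + 7140) - 2644) - 19934 = ((576 + 7140) - 2644) - 19934 = (7716 - 2644) - 19934 = 5072 - 19934 = -14862)
U + S(-128) = -14862 + (-81 - 128) = -14862 - 209 = -15071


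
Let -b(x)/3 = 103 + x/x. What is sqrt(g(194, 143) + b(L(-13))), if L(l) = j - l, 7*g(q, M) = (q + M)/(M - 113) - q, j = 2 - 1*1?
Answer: I*sqrt(14910630)/210 ≈ 18.388*I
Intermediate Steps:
j = 1 (j = 2 - 1 = 1)
g(q, M) = -q/7 + (M + q)/(7*(-113 + M)) (g(q, M) = ((q + M)/(M - 113) - q)/7 = ((M + q)/(-113 + M) - q)/7 = (-q + (M + q)/(-113 + M))/7 = -q/7 + (M + q)/(7*(-113 + M)))
L(l) = 1 - l
b(x) = -312 (b(x) = -3*(103 + x/x) = -3*(103 + 1) = -3*104 = -312)
sqrt(g(194, 143) + b(L(-13))) = sqrt((143 + 114*194 - 1*143*194)/(7*(-113 + 143)) - 312) = sqrt((1/7)*(143 + 22116 - 27742)/30 - 312) = sqrt((1/7)*(1/30)*(-5483) - 312) = sqrt(-5483/210 - 312) = sqrt(-71003/210) = I*sqrt(14910630)/210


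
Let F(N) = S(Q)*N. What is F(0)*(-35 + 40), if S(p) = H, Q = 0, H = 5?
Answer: 0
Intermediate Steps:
S(p) = 5
F(N) = 5*N
F(0)*(-35 + 40) = (5*0)*(-35 + 40) = 0*5 = 0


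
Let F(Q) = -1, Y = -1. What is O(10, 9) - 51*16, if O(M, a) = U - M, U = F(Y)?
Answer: -827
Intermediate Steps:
U = -1
O(M, a) = -1 - M
O(10, 9) - 51*16 = (-1 - 1*10) - 51*16 = (-1 - 10) - 816 = -11 - 816 = -827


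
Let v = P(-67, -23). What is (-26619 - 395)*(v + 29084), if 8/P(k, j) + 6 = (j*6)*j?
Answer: -155563698355/198 ≈ -7.8568e+8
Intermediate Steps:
P(k, j) = 8/(-6 + 6*j²) (P(k, j) = 8/(-6 + (j*6)*j) = 8/(-6 + (6*j)*j) = 8/(-6 + 6*j²))
v = 1/396 (v = 4/(3*(-1 + (-23)²)) = 4/(3*(-1 + 529)) = (4/3)/528 = (4/3)*(1/528) = 1/396 ≈ 0.0025253)
(-26619 - 395)*(v + 29084) = (-26619 - 395)*(1/396 + 29084) = -27014*11517265/396 = -155563698355/198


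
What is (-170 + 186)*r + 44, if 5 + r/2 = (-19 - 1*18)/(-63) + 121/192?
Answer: -9707/126 ≈ -77.040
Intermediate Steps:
r = -15251/2016 (r = -10 + 2*((-19 - 1*18)/(-63) + 121/192) = -10 + 2*((-19 - 18)*(-1/63) + 121*(1/192)) = -10 + 2*(-37*(-1/63) + 121/192) = -10 + 2*(37/63 + 121/192) = -10 + 2*(4909/4032) = -10 + 4909/2016 = -15251/2016 ≈ -7.5650)
(-170 + 186)*r + 44 = (-170 + 186)*(-15251/2016) + 44 = 16*(-15251/2016) + 44 = -15251/126 + 44 = -9707/126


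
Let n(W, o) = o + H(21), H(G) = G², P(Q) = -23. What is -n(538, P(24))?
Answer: -418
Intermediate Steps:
n(W, o) = 441 + o (n(W, o) = o + 21² = o + 441 = 441 + o)
-n(538, P(24)) = -(441 - 23) = -1*418 = -418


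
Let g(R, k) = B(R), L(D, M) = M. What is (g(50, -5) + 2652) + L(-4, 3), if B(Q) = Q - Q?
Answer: 2655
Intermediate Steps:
B(Q) = 0
g(R, k) = 0
(g(50, -5) + 2652) + L(-4, 3) = (0 + 2652) + 3 = 2652 + 3 = 2655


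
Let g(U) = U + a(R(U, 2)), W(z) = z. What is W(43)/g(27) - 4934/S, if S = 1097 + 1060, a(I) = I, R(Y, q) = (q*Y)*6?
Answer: -546361/252369 ≈ -2.1649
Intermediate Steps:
R(Y, q) = 6*Y*q (R(Y, q) = (Y*q)*6 = 6*Y*q)
g(U) = 13*U (g(U) = U + 6*U*2 = U + 12*U = 13*U)
S = 2157
W(43)/g(27) - 4934/S = 43/((13*27)) - 4934/2157 = 43/351 - 4934*1/2157 = 43*(1/351) - 4934/2157 = 43/351 - 4934/2157 = -546361/252369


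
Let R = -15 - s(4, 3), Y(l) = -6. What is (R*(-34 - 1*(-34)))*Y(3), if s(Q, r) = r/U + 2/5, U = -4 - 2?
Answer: 0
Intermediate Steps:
U = -6
s(Q, r) = ⅖ - r/6 (s(Q, r) = r/(-6) + 2/5 = r*(-⅙) + 2*(⅕) = -r/6 + ⅖ = ⅖ - r/6)
R = -149/10 (R = -15 - (⅖ - ⅙*3) = -15 - (⅖ - ½) = -15 - 1*(-⅒) = -15 + ⅒ = -149/10 ≈ -14.900)
(R*(-34 - 1*(-34)))*Y(3) = -149*(-34 - 1*(-34))/10*(-6) = -149*(-34 + 34)/10*(-6) = -149/10*0*(-6) = 0*(-6) = 0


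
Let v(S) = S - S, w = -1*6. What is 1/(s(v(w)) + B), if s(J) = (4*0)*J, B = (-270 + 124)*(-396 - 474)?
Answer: 1/127020 ≈ 7.8728e-6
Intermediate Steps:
w = -6
B = 127020 (B = -146*(-870) = 127020)
v(S) = 0
s(J) = 0 (s(J) = 0*J = 0)
1/(s(v(w)) + B) = 1/(0 + 127020) = 1/127020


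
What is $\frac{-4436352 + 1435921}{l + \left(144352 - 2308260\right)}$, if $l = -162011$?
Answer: $\frac{3000431}{2325919} \approx 1.29$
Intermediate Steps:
$\frac{-4436352 + 1435921}{l + \left(144352 - 2308260\right)} = \frac{-4436352 + 1435921}{-162011 + \left(144352 - 2308260\right)} = - \frac{3000431}{-162011 + \left(144352 - 2308260\right)} = - \frac{3000431}{-162011 - 2163908} = - \frac{3000431}{-2325919} = \left(-3000431\right) \left(- \frac{1}{2325919}\right) = \frac{3000431}{2325919}$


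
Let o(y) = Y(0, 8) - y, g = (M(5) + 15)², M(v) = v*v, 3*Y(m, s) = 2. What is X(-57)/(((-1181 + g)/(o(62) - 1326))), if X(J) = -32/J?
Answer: -133184/71649 ≈ -1.8588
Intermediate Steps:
Y(m, s) = ⅔ (Y(m, s) = (⅓)*2 = ⅔)
M(v) = v²
g = 1600 (g = (5² + 15)² = (25 + 15)² = 40² = 1600)
o(y) = ⅔ - y
X(-57)/(((-1181 + g)/(o(62) - 1326))) = (-32/(-57))/(((-1181 + 1600)/((⅔ - 1*62) - 1326))) = (-32*(-1/57))/((419/((⅔ - 62) - 1326))) = 32/(57*((419/(-184/3 - 1326)))) = 32/(57*((419/(-4162/3)))) = 32/(57*((419*(-3/4162)))) = 32/(57*(-1257/4162)) = (32/57)*(-4162/1257) = -133184/71649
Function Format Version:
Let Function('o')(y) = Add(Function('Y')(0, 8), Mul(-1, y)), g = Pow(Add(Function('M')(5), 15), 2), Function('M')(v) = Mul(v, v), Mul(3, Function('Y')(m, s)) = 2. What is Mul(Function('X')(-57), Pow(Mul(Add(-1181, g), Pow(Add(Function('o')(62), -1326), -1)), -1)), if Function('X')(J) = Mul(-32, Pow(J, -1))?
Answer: Rational(-133184, 71649) ≈ -1.8588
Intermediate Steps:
Function('Y')(m, s) = Rational(2, 3) (Function('Y')(m, s) = Mul(Rational(1, 3), 2) = Rational(2, 3))
Function('M')(v) = Pow(v, 2)
g = 1600 (g = Pow(Add(Pow(5, 2), 15), 2) = Pow(Add(25, 15), 2) = Pow(40, 2) = 1600)
Function('o')(y) = Add(Rational(2, 3), Mul(-1, y))
Mul(Function('X')(-57), Pow(Mul(Add(-1181, g), Pow(Add(Function('o')(62), -1326), -1)), -1)) = Mul(Mul(-32, Pow(-57, -1)), Pow(Mul(Add(-1181, 1600), Pow(Add(Add(Rational(2, 3), Mul(-1, 62)), -1326), -1)), -1)) = Mul(Mul(-32, Rational(-1, 57)), Pow(Mul(419, Pow(Add(Add(Rational(2, 3), -62), -1326), -1)), -1)) = Mul(Rational(32, 57), Pow(Mul(419, Pow(Add(Rational(-184, 3), -1326), -1)), -1)) = Mul(Rational(32, 57), Pow(Mul(419, Pow(Rational(-4162, 3), -1)), -1)) = Mul(Rational(32, 57), Pow(Mul(419, Rational(-3, 4162)), -1)) = Mul(Rational(32, 57), Pow(Rational(-1257, 4162), -1)) = Mul(Rational(32, 57), Rational(-4162, 1257)) = Rational(-133184, 71649)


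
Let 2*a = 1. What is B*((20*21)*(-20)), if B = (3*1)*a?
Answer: -12600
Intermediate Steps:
a = 1/2 (a = (1/2)*1 = 1/2 ≈ 0.50000)
B = 3/2 (B = (3*1)*(1/2) = 3*(1/2) = 3/2 ≈ 1.5000)
B*((20*21)*(-20)) = 3*((20*21)*(-20))/2 = 3*(420*(-20))/2 = (3/2)*(-8400) = -12600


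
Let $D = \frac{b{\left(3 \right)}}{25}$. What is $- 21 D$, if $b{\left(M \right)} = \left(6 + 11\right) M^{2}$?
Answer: $- \frac{3213}{25} \approx -128.52$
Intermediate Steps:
$b{\left(M \right)} = 17 M^{2}$
$D = \frac{153}{25}$ ($D = \frac{17 \cdot 3^{2}}{25} = 17 \cdot 9 \cdot \frac{1}{25} = 153 \cdot \frac{1}{25} = \frac{153}{25} \approx 6.12$)
$- 21 D = \left(-21\right) \frac{153}{25} = - \frac{3213}{25}$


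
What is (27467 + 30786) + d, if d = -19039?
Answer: 39214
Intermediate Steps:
(27467 + 30786) + d = (27467 + 30786) - 19039 = 58253 - 19039 = 39214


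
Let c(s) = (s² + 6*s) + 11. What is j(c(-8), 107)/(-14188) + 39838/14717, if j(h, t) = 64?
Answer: 141069914/52201199 ≈ 2.7024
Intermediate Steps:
c(s) = 11 + s² + 6*s
j(c(-8), 107)/(-14188) + 39838/14717 = 64/(-14188) + 39838/14717 = 64*(-1/14188) + 39838*(1/14717) = -16/3547 + 39838/14717 = 141069914/52201199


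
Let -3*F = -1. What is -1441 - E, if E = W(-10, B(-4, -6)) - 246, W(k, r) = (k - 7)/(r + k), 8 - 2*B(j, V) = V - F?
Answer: -1201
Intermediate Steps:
F = ⅓ (F = -⅓*(-1) = ⅓ ≈ 0.33333)
B(j, V) = 25/6 - V/2 (B(j, V) = 4 - (V - 1*⅓)/2 = 4 - (V - ⅓)/2 = 4 - (-⅓ + V)/2 = 4 + (⅙ - V/2) = 25/6 - V/2)
W(k, r) = (-7 + k)/(k + r)
E = -240 (E = (-7 - 10)/(-10 + (25/6 - ½*(-6))) - 246 = -17/(-10 + (25/6 + 3)) - 246 = -17/(-10 + 43/6) - 246 = -17/(-17/6) - 246 = -6/17*(-17) - 246 = 6 - 246 = -240)
-1441 - E = -1441 - 1*(-240) = -1441 + 240 = -1201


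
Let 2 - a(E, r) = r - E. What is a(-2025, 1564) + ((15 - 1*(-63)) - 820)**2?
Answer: 546977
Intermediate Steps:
a(E, r) = 2 + E - r (a(E, r) = 2 - (r - E) = 2 + (E - r) = 2 + E - r)
a(-2025, 1564) + ((15 - 1*(-63)) - 820)**2 = (2 - 2025 - 1*1564) + ((15 - 1*(-63)) - 820)**2 = (2 - 2025 - 1564) + ((15 + 63) - 820)**2 = -3587 + (78 - 820)**2 = -3587 + (-742)**2 = -3587 + 550564 = 546977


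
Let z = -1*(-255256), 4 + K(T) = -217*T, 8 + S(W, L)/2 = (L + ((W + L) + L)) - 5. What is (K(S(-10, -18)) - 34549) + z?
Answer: 254121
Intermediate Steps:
S(W, L) = -26 + 2*W + 6*L (S(W, L) = -16 + 2*((L + ((W + L) + L)) - 5) = -16 + 2*((L + ((L + W) + L)) - 5) = -16 + 2*((L + (W + 2*L)) - 5) = -16 + 2*((W + 3*L) - 5) = -16 + 2*(-5 + W + 3*L) = -16 + (-10 + 2*W + 6*L) = -26 + 2*W + 6*L)
K(T) = -4 - 217*T
z = 255256
(K(S(-10, -18)) - 34549) + z = ((-4 - 217*(-26 + 2*(-10) + 6*(-18))) - 34549) + 255256 = ((-4 - 217*(-26 - 20 - 108)) - 34549) + 255256 = ((-4 - 217*(-154)) - 34549) + 255256 = ((-4 + 33418) - 34549) + 255256 = (33414 - 34549) + 255256 = -1135 + 255256 = 254121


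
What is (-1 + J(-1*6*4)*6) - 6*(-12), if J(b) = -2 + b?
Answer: -85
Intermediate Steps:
(-1 + J(-1*6*4)*6) - 6*(-12) = (-1 + (-2 - 1*6*4)*6) - 6*(-12) = (-1 + (-2 - 6*4)*6) + 72 = (-1 + (-2 - 24)*6) + 72 = (-1 - 26*6) + 72 = (-1 - 156) + 72 = -157 + 72 = -85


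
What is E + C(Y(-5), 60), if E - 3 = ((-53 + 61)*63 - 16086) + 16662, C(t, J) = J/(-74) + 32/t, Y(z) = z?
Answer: 199021/185 ≈ 1075.8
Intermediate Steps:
C(t, J) = 32/t - J/74 (C(t, J) = J*(-1/74) + 32/t = -J/74 + 32/t = 32/t - J/74)
E = 1083 (E = 3 + (((-53 + 61)*63 - 16086) + 16662) = 3 + ((8*63 - 16086) + 16662) = 3 + ((504 - 16086) + 16662) = 3 + (-15582 + 16662) = 3 + 1080 = 1083)
E + C(Y(-5), 60) = 1083 + (32/(-5) - 1/74*60) = 1083 + (32*(-1/5) - 30/37) = 1083 + (-32/5 - 30/37) = 1083 - 1334/185 = 199021/185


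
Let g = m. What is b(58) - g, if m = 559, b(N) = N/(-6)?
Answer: -1706/3 ≈ -568.67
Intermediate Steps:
b(N) = -N/6 (b(N) = N*(-1/6) = -N/6)
g = 559
b(58) - g = -1/6*58 - 1*559 = -29/3 - 559 = -1706/3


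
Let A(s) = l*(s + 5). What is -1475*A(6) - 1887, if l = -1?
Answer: 14338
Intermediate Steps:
A(s) = -5 - s (A(s) = -(s + 5) = -(5 + s) = -5 - s)
-1475*A(6) - 1887 = -1475*(-5 - 1*6) - 1887 = -1475*(-5 - 6) - 1887 = -1475*(-11) - 1887 = 16225 - 1887 = 14338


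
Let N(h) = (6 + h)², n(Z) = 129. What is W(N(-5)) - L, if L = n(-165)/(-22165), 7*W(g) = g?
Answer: 23068/155155 ≈ 0.14868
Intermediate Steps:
W(g) = g/7
L = -129/22165 (L = 129/(-22165) = 129*(-1/22165) = -129/22165 ≈ -0.0058200)
W(N(-5)) - L = (6 - 5)²/7 - 1*(-129/22165) = (⅐)*1² + 129/22165 = (⅐)*1 + 129/22165 = ⅐ + 129/22165 = 23068/155155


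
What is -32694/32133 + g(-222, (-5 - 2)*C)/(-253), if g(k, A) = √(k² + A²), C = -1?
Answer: -10898/10711 - √49333/253 ≈ -1.8954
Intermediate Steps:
g(k, A) = √(A² + k²)
-32694/32133 + g(-222, (-5 - 2)*C)/(-253) = -32694/32133 + √(((-5 - 2)*(-1))² + (-222)²)/(-253) = -32694*1/32133 + √((-7*(-1))² + 49284)*(-1/253) = -10898/10711 + √(7² + 49284)*(-1/253) = -10898/10711 + √(49 + 49284)*(-1/253) = -10898/10711 + √49333*(-1/253) = -10898/10711 - √49333/253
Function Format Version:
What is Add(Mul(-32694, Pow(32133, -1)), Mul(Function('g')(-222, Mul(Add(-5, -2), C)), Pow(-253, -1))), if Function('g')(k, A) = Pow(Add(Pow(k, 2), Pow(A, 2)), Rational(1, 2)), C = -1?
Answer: Add(Rational(-10898, 10711), Mul(Rational(-1, 253), Pow(49333, Rational(1, 2)))) ≈ -1.8954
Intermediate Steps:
Function('g')(k, A) = Pow(Add(Pow(A, 2), Pow(k, 2)), Rational(1, 2))
Add(Mul(-32694, Pow(32133, -1)), Mul(Function('g')(-222, Mul(Add(-5, -2), C)), Pow(-253, -1))) = Add(Mul(-32694, Pow(32133, -1)), Mul(Pow(Add(Pow(Mul(Add(-5, -2), -1), 2), Pow(-222, 2)), Rational(1, 2)), Pow(-253, -1))) = Add(Mul(-32694, Rational(1, 32133)), Mul(Pow(Add(Pow(Mul(-7, -1), 2), 49284), Rational(1, 2)), Rational(-1, 253))) = Add(Rational(-10898, 10711), Mul(Pow(Add(Pow(7, 2), 49284), Rational(1, 2)), Rational(-1, 253))) = Add(Rational(-10898, 10711), Mul(Pow(Add(49, 49284), Rational(1, 2)), Rational(-1, 253))) = Add(Rational(-10898, 10711), Mul(Pow(49333, Rational(1, 2)), Rational(-1, 253))) = Add(Rational(-10898, 10711), Mul(Rational(-1, 253), Pow(49333, Rational(1, 2))))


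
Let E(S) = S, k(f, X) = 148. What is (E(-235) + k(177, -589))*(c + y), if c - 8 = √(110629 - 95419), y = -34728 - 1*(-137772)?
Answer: -8965524 - 3393*√10 ≈ -8.9763e+6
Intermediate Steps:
y = 103044 (y = -34728 + 137772 = 103044)
c = 8 + 39*√10 (c = 8 + √(110629 - 95419) = 8 + √15210 = 8 + 39*√10 ≈ 131.33)
(E(-235) + k(177, -589))*(c + y) = (-235 + 148)*((8 + 39*√10) + 103044) = -87*(103052 + 39*√10) = -8965524 - 3393*√10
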